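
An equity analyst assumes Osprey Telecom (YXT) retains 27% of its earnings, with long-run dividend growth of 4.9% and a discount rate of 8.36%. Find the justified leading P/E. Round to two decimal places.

21.10

Payout ratio b = 1 − 0.27 = 0.73.
Justified leading P/E = b/(r−g) = 0.73/(0.0836−0.049) = 21.0983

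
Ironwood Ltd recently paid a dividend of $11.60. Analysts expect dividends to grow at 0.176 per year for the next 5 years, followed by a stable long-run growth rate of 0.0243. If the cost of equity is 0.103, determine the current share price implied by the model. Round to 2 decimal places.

Two-stage DDM. Project D₁…D_5 at 0.176, terminal growth 0.0243, discount at r = 0.103.
D_1 = 13.6416
D_2 = 16.0425
D_3 = 18.8660
D_4 = 22.1864
D_5 = 26.0912
Terminal value at t=5: TV = D_6/(r−g) = 26.7252/(0.103−0.0243) = 339.5839
P₀ = 13.6416/(1+0.103)^1 + 16.0425/(1+0.103)^2 + 18.8660/(1+0.103)^3 + 22.1864/(1+0.103)^4 + 26.0912/(1+0.103)^5 + 339.5839/(1+0.103)^5 = 278.5868

$278.59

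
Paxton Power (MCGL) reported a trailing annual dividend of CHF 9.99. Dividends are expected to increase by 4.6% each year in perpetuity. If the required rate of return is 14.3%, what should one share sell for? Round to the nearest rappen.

CHF 107.73

Gordon growth model: P₀ = D₁/(r − g). D₁ = 9.99 × (1 + 0.046) = 10.4495.
P₀ = 10.4495 / (0.143 − 0.046) = 10.4495 / 0.097 = 107.7272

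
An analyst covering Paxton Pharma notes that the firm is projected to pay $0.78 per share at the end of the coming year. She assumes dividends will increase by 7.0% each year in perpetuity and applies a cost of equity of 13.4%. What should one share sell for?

Gordon growth model: P₀ = D₁/(r − g), with D₁ = 0.78 given directly.
P₀ = 0.7800 / (0.134 − 0.07) = 0.7800 / 0.064 = 12.1875

$12.19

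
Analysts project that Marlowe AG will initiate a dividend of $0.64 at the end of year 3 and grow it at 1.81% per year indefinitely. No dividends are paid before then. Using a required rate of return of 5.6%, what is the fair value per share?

Deferred-dividend DDM. At t=2 the remaining stream is a growing perpetuity with first payment D_3 = 0.64.
V_2 = D_3/(r−g) = 0.64/(0.056−0.0181) = 16.8865
P₀ = V_2/(1+r)^2 = 16.8865/(1+0.056)^2 = 15.1430

$15.14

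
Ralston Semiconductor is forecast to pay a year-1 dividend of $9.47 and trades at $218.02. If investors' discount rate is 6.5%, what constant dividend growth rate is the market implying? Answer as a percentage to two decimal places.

2.16%

From P₀ = D₁/(r − g), the implied growth is g = r − D₁/P₀.
g = 0.065 − 9.47/218.02 = 0.065 − 0.04344 = 0.02156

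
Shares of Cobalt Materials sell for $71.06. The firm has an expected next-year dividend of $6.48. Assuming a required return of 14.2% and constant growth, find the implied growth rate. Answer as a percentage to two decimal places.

5.08%

From P₀ = D₁/(r − g), the implied growth is g = r − D₁/P₀.
g = 0.142 − 6.48/71.06 = 0.142 − 0.09119 = 0.05081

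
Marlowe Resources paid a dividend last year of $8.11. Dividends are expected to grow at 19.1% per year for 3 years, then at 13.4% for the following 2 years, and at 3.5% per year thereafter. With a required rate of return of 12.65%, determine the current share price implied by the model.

Three-stage DDM. Project D₁…D_5; terminal Gordon value at t=5 with g = 0.035; discount at r = 0.1265.
D_1 = 9.6590
D_2 = 11.5039
D_3 = 13.7011
D_4 = 15.5371
D_5 = 17.6190
TV_5 = 18.2357/(0.1265−0.035) = 199.2973
P₀ = Σ Dₜ/(1+r)ᵗ + TV_5/(1+r)^5 = 156.4460

$156.45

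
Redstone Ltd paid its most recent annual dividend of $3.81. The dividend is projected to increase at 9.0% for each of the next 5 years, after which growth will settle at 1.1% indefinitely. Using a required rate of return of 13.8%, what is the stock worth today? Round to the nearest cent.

Two-stage DDM. Project D₁…D_5 at 0.09, terminal growth 0.011, discount at r = 0.138.
D_1 = 4.1529
D_2 = 4.5267
D_3 = 4.9341
D_4 = 5.3781
D_5 = 5.8622
Terminal value at t=5: TV = D_6/(r−g) = 5.9266/(0.138−0.011) = 46.6665
P₀ = 4.1529/(1+0.138)^1 + 4.5267/(1+0.138)^2 + 4.9341/(1+0.138)^3 + 5.3781/(1+0.138)^4 + 5.8622/(1+0.138)^5 + 46.6665/(1+0.138)^5 = 41.2216

$41.22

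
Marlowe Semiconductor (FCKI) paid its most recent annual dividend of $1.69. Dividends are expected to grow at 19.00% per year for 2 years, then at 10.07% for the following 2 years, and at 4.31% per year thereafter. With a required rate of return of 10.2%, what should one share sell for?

Three-stage DDM. Project D₁…D_4; terminal Gordon value at t=4 with g = 0.0431; discount at r = 0.102.
D_1 = 2.0111
D_2 = 2.3932
D_3 = 2.6342
D_4 = 2.8995
TV_4 = 3.0244/(0.102−0.0431) = 51.3487
P₀ = Σ Dₜ/(1+r)ᵗ + TV_4/(1+r)^4 = 42.5480

$42.55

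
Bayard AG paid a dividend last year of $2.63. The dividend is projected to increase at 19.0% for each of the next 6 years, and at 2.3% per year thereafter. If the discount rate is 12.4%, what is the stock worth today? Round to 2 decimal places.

$56.87

Two-stage DDM. Project D₁…D_6 at 0.19, terminal growth 0.023, discount at r = 0.124.
D_1 = 3.1297
D_2 = 3.7243
D_3 = 4.4320
D_4 = 5.2740
D_5 = 6.2761
D_6 = 7.4686
Terminal value at t=6: TV = D_7/(r−g) = 7.6403/(0.124−0.023) = 75.6470
P₀ = 3.1297/(1+0.124)^1 + 3.7243/(1+0.124)^2 + 4.4320/(1+0.124)^3 + 5.2740/(1+0.124)^4 + 6.2761/(1+0.124)^5 + 7.4686/(1+0.124)^6 + 75.6470/(1+0.124)^6 = 56.8738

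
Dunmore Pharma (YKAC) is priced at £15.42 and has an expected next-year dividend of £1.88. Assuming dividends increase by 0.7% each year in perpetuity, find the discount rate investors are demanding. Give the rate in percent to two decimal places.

Rearranging the constant-growth DDM: r = D₁/P₀ + g.
r = 1.8800 / 15.42 + 0.007 = 0.12192 + 0.007 = 0.12892

12.89%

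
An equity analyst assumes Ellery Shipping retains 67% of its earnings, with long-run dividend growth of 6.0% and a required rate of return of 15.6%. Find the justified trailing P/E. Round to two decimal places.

3.64

Payout ratio b = 1 − 0.67 = 0.33.
Justified trailing P/E = b(1+g)/(r−g) = 0.33×(1+0.06)/(0.156−0.06) = 3.6438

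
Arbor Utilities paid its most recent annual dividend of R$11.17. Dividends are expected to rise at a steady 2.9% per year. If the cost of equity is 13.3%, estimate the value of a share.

Gordon growth model: P₀ = D₁/(r − g). D₁ = 11.17 × (1 + 0.029) = 11.4939.
P₀ = 11.4939 / (0.133 − 0.029) = 11.4939 / 0.104 = 110.5186

R$110.52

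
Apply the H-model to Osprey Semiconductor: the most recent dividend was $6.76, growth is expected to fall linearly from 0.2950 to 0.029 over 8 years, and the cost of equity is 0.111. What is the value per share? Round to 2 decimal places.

$172.54

H-model: P₀ = D₀[(1+g_L) + H(g_S−g_L)]/(r−g_L), with H = 8/2 = 4.
P₀ = 6.76 × [(1+0.029) + 4×(0.295−0.029)] / (0.111−0.029)
   = 6.76 × 2.0930 / 0.082 = 172.5449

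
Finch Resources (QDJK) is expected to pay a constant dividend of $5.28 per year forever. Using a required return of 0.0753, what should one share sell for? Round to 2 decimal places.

$70.12

Zero-growth DDM (perpetuity): P₀ = D/r = 5.28 / 0.0753 = 70.1195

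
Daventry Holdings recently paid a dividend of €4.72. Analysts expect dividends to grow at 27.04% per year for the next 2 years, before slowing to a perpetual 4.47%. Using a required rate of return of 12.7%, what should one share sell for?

Two-stage DDM. Project D₁…D_2 at 0.2704, terminal growth 0.0447, discount at r = 0.127.
D_1 = 5.9963
D_2 = 7.6177
Terminal value at t=2: TV = D_3/(r−g) = 7.9582/(0.127−0.0447) = 96.6974
P₀ = 5.9963/(1+0.127)^1 + 7.6177/(1+0.127)^2 + 96.6974/(1+0.127)^2 = 87.4501

€87.45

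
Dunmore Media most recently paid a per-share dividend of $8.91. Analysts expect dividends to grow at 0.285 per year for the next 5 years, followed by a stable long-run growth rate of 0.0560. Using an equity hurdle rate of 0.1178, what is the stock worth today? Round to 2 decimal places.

$374.67

Two-stage DDM. Project D₁…D_5 at 0.285, terminal growth 0.056, discount at r = 0.1178.
D_1 = 11.4493
D_2 = 14.7124
D_3 = 18.9055
D_4 = 24.2935
D_5 = 31.2172
Terminal value at t=5: TV = D_6/(r−g) = 32.9653/(0.1178−0.056) = 533.4194
P₀ = 11.4493/(1+0.1178)^1 + 14.7124/(1+0.1178)^2 + 18.9055/(1+0.1178)^3 + 24.2935/(1+0.1178)^4 + 31.2172/(1+0.1178)^5 + 533.4194/(1+0.1178)^5 = 374.6699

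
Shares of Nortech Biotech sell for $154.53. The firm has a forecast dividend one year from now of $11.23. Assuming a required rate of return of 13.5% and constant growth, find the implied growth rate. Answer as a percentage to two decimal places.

6.23%

From P₀ = D₁/(r − g), the implied growth is g = r − D₁/P₀.
g = 0.135 − 11.23/154.53 = 0.135 − 0.07267 = 0.06233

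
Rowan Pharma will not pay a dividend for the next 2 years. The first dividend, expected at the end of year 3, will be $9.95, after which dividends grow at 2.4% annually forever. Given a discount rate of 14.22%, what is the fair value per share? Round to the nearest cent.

Deferred-dividend DDM. At t=2 the remaining stream is a growing perpetuity with first payment D_3 = 9.95.
V_2 = D_3/(r−g) = 9.95/(0.1422−0.024) = 84.1794
P₀ = V_2/(1+r)^2 = 84.1794/(1+0.1422)^2 = 64.5240

$64.52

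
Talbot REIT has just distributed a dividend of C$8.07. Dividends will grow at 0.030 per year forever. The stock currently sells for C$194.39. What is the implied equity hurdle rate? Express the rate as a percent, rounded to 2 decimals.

7.28%

Rearranging the constant-growth DDM: r = D₁/P₀ + g.
D₁ = 8.07 × (1 + 0.03) = 8.3121.
r = 8.3121 / 194.39 + 0.03 = 0.04276 + 0.03 = 0.07276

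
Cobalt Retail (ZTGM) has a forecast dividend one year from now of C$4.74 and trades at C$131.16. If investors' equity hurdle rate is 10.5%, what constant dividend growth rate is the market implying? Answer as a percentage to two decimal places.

6.89%

From P₀ = D₁/(r − g), the implied growth is g = r − D₁/P₀.
g = 0.105 − 4.74/131.16 = 0.105 − 0.03614 = 0.06886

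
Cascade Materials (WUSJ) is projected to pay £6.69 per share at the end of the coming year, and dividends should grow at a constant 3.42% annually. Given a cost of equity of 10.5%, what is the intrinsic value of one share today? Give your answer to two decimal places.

£94.49

Gordon growth model: P₀ = D₁/(r − g), with D₁ = 6.69 given directly.
P₀ = 6.6900 / (0.105 − 0.0342) = 6.6900 / 0.0708 = 94.4915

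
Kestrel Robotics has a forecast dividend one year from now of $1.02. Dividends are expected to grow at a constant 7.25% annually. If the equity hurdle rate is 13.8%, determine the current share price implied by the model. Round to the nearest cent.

$15.57

Gordon growth model: P₀ = D₁/(r − g), with D₁ = 1.02 given directly.
P₀ = 1.0200 / (0.138 − 0.0725) = 1.0200 / 0.0655 = 15.5725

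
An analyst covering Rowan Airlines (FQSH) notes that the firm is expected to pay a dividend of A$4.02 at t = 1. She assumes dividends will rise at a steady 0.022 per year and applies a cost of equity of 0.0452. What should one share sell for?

A$173.28

Gordon growth model: P₀ = D₁/(r − g), with D₁ = 4.02 given directly.
P₀ = 4.0200 / (0.0452 − 0.022) = 4.0200 / 0.0232 = 173.2759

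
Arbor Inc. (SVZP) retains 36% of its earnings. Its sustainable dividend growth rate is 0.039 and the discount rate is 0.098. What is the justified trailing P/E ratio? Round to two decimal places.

11.27

Payout ratio b = 1 − 0.36 = 0.64.
Justified trailing P/E = b(1+g)/(r−g) = 0.64×(1+0.039)/(0.098−0.039) = 11.2705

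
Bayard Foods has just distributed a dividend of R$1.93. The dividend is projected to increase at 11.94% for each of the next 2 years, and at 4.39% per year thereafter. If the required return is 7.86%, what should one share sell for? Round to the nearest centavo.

Two-stage DDM. Project D₁…D_2 at 0.1194, terminal growth 0.0439, discount at r = 0.0786.
D_1 = 2.1604
D_2 = 2.4184
Terminal value at t=2: TV = D_3/(r−g) = 2.5246/(0.0786−0.0439) = 72.7541
P₀ = 2.1604/(1+0.0786)^1 + 2.4184/(1+0.0786)^2 + 72.7541/(1+0.0786)^2 = 66.6187

R$66.62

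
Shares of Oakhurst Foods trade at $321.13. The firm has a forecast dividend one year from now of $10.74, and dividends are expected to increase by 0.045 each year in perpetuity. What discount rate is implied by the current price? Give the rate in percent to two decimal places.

7.84%

Rearranging the constant-growth DDM: r = D₁/P₀ + g.
r = 10.7400 / 321.13 + 0.045 = 0.03344 + 0.045 = 0.07844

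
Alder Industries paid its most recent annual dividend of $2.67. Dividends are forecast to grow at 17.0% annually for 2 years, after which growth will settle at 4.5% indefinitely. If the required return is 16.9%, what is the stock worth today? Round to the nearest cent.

Two-stage DDM. Project D₁…D_2 at 0.17, terminal growth 0.045, discount at r = 0.169.
D_1 = 3.1239
D_2 = 3.6550
Terminal value at t=2: TV = D_3/(r−g) = 3.8194/(0.169−0.045) = 30.8019
P₀ = 3.1239/(1+0.169)^1 + 3.6550/(1+0.169)^2 + 30.8019/(1+0.169)^2 = 27.8866

$27.89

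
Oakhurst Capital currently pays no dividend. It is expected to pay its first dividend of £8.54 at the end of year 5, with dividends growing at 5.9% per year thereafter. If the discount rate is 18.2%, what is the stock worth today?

£35.57

Deferred-dividend DDM. At t=4 the remaining stream is a growing perpetuity with first payment D_5 = 8.54.
V_4 = D_5/(r−g) = 8.54/(0.182−0.059) = 69.4309
P₀ = V_4/(1+r)^4 = 69.4309/(1+0.182)^4 = 35.5699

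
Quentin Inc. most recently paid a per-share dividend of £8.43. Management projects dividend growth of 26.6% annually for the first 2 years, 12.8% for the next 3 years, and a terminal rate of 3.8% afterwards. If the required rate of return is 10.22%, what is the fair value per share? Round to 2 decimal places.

Three-stage DDM. Project D₁…D_5; terminal Gordon value at t=5 with g = 0.038; discount at r = 0.1022.
D_1 = 10.6724
D_2 = 13.5112
D_3 = 15.2407
D_4 = 17.1915
D_5 = 19.3920
TV_5 = 20.1289/(0.1022−0.038) = 313.5340
P₀ = Σ Dₜ/(1+r)ᵗ + TV_5/(1+r)^5 = 248.5012

£248.50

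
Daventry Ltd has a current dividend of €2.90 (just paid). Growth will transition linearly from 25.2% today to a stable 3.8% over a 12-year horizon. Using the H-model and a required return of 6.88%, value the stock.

€218.63

H-model: P₀ = D₀[(1+g_L) + H(g_S−g_L)]/(r−g_L), with H = 12/2 = 6.
P₀ = 2.90 × [(1+0.038) + 6×(0.252−0.038)] / (0.0688−0.038)
   = 2.90 × 2.3220 / 0.0308 = 218.6299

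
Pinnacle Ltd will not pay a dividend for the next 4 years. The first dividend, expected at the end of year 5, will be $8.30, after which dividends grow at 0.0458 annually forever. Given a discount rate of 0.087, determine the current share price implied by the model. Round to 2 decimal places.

Deferred-dividend DDM. At t=4 the remaining stream is a growing perpetuity with first payment D_5 = 8.30.
V_4 = D_5/(r−g) = 8.30/(0.087−0.0458) = 201.4563
P₀ = V_4/(1+r)^4 = 201.4563/(1+0.087)^4 = 144.2988

$144.30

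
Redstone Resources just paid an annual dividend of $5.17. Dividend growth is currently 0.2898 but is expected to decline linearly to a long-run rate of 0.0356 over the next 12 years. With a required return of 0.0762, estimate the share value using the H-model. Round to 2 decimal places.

$326.09

H-model: P₀ = D₀[(1+g_L) + H(g_S−g_L)]/(r−g_L), with H = 12/2 = 6.
P₀ = 5.17 × [(1+0.0356) + 6×(0.2898−0.0356)] / (0.0762−0.0356)
   = 5.17 × 2.5608 / 0.0406 = 326.0920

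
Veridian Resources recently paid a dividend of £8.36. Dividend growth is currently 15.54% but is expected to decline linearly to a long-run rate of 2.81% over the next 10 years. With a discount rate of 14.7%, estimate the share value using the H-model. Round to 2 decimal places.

£117.04

H-model: P₀ = D₀[(1+g_L) + H(g_S−g_L)]/(r−g_L), with H = 10/2 = 5.
P₀ = 8.36 × [(1+0.0281) + 5×(0.1554−0.0281)] / (0.147−0.0281)
   = 8.36 × 1.6646 / 0.1189 = 117.0400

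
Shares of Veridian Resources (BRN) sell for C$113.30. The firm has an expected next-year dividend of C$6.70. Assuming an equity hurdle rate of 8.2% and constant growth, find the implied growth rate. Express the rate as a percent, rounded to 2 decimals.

2.29%

From P₀ = D₁/(r − g), the implied growth is g = r − D₁/P₀.
g = 0.082 − 6.70/113.30 = 0.082 − 0.05914 = 0.02286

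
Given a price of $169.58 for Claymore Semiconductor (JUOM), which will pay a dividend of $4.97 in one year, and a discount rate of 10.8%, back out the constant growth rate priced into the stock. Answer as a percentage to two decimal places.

7.87%

From P₀ = D₁/(r − g), the implied growth is g = r − D₁/P₀.
g = 0.108 − 4.97/169.58 = 0.108 − 0.02931 = 0.07869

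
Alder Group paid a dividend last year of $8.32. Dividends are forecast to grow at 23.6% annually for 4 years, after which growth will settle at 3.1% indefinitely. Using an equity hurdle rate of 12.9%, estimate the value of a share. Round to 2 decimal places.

$167.68

Two-stage DDM. Project D₁…D_4 at 0.236, terminal growth 0.031, discount at r = 0.129.
D_1 = 10.2835
D_2 = 12.7104
D_3 = 15.7101
D_4 = 19.4177
Terminal value at t=4: TV = D_5/(r−g) = 20.0196/(0.129−0.031) = 204.2819
P₀ = 10.2835/(1+0.129)^1 + 12.7104/(1+0.129)^2 + 15.7101/(1+0.129)^3 + 19.4177/(1+0.129)^4 + 204.2819/(1+0.129)^4 = 167.6830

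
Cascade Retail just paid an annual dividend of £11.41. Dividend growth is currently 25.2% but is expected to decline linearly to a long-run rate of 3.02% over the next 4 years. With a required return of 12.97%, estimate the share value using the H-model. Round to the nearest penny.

H-model: P₀ = D₀[(1+g_L) + H(g_S−g_L)]/(r−g_L), with H = 4/2 = 2.
P₀ = 11.41 × [(1+0.0302) + 2×(0.252−0.0302)] / (0.1297−0.0302)
   = 11.41 × 1.4738 / 0.0995 = 169.0056

£169.01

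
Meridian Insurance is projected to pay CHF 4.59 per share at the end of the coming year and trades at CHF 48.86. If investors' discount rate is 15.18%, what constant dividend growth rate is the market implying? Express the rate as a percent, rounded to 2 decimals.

From P₀ = D₁/(r − g), the implied growth is g = r − D₁/P₀.
g = 0.1518 − 4.59/48.86 = 0.1518 − 0.09394 = 0.05786

5.79%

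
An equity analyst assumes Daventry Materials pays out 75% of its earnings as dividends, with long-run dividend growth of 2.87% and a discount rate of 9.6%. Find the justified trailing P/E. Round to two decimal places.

11.46

Justified trailing P/E = b(1+g)/(r−g) = 0.75×(1+0.0287)/(0.096−0.0287) = 11.4640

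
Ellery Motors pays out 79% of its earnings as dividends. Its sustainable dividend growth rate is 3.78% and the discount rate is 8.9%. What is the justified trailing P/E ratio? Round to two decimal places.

Justified trailing P/E = b(1+g)/(r−g) = 0.79×(1+0.0378)/(0.089−0.0378) = 16.0129

16.01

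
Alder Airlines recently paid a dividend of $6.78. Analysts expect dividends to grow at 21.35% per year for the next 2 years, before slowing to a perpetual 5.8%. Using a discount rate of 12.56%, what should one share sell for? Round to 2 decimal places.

Two-stage DDM. Project D₁…D_2 at 0.2135, terminal growth 0.058, discount at r = 0.1256.
D_1 = 8.2275
D_2 = 9.9841
Terminal value at t=2: TV = D_3/(r−g) = 10.5632/(0.1256−0.058) = 156.2601
P₀ = 8.2275/(1+0.1256)^1 + 9.9841/(1+0.1256)^2 + 156.2601/(1+0.1256)^2 = 138.5229

$138.52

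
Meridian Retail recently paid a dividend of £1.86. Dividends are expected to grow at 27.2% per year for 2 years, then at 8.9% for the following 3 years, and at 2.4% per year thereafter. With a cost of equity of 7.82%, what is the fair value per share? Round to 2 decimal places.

Three-stage DDM. Project D₁…D_5; terminal Gordon value at t=5 with g = 0.024; discount at r = 0.0782.
D_1 = 2.3659
D_2 = 3.0095
D_3 = 3.2773
D_4 = 3.5690
D_5 = 3.8866
TV_5 = 3.9799/(0.0782−0.024) = 73.4297
P₀ = Σ Dₜ/(1+r)ᵗ + TV_5/(1+r)^5 = 63.0994

£63.10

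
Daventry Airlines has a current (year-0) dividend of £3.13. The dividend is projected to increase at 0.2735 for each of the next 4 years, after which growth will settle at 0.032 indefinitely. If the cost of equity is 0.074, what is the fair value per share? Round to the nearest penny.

Two-stage DDM. Project D₁…D_4 at 0.2735, terminal growth 0.032, discount at r = 0.074.
D_1 = 3.9861
D_2 = 5.0762
D_3 = 6.4646
D_4 = 8.2327
Terminal value at t=4: TV = D_5/(r−g) = 8.4961/(0.074−0.032) = 202.2882
P₀ = 3.9861/(1+0.074)^1 + 5.0762/(1+0.074)^2 + 6.4646/(1+0.074)^3 + 8.2327/(1+0.074)^4 + 202.2882/(1+0.074)^4 = 171.5566

£171.56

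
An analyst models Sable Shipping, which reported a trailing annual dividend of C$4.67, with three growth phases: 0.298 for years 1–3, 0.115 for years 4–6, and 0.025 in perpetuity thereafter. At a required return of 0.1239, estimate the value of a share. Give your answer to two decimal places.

Three-stage DDM. Project D₁…D_6; terminal Gordon value at t=6 with g = 0.025; discount at r = 0.1239.
D_1 = 6.0617
D_2 = 7.8680
D_3 = 10.2127
D_4 = 11.3872
D_5 = 12.6967
D_6 = 14.1568
TV_6 = 14.5107/(0.1239−0.025) = 146.7213
P₀ = Σ Dₜ/(1+r)ᵗ + TV_6/(1+r)^6 = 112.8568

C$112.86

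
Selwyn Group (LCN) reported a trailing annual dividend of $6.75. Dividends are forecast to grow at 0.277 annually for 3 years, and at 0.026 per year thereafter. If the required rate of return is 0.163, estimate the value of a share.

$91.41

Two-stage DDM. Project D₁…D_3 at 0.277, terminal growth 0.026, discount at r = 0.163.
D_1 = 8.6198
D_2 = 11.0074
D_3 = 14.0565
Terminal value at t=3: TV = D_4/(r−g) = 14.4219/(0.163−0.026) = 105.2697
P₀ = 8.6198/(1+0.163)^1 + 11.0074/(1+0.163)^2 + 14.0565/(1+0.163)^3 + 105.2697/(1+0.163)^3 = 91.4069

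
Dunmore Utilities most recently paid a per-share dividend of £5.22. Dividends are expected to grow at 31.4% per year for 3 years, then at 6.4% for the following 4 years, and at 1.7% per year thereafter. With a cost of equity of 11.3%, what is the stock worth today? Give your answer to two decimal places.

£128.77

Three-stage DDM. Project D₁…D_7; terminal Gordon value at t=7 with g = 0.017; discount at r = 0.113.
D_1 = 6.8591
D_2 = 9.0128
D_3 = 11.8429
D_4 = 12.6008
D_5 = 13.4073
D_6 = 14.2653
D_7 = 15.1783
TV_7 = 15.4363/(0.113−0.017) = 160.7951
P₀ = Σ Dₜ/(1+r)ᵗ + TV_7/(1+r)^7 = 128.7662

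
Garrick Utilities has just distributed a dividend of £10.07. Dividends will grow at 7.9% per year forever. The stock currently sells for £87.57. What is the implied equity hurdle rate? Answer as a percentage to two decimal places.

Rearranging the constant-growth DDM: r = D₁/P₀ + g.
D₁ = 10.07 × (1 + 0.079) = 10.8655.
r = 10.8655 / 87.57 + 0.079 = 0.12408 + 0.079 = 0.20308

20.31%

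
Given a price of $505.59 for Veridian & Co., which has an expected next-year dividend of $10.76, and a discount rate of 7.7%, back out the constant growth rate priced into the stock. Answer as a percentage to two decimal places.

5.57%

From P₀ = D₁/(r − g), the implied growth is g = r − D₁/P₀.
g = 0.077 − 10.76/505.59 = 0.077 − 0.02128 = 0.05572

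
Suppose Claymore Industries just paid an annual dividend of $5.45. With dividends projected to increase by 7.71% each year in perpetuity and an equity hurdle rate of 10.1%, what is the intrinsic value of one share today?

Gordon growth model: P₀ = D₁/(r − g). D₁ = 5.45 × (1 + 0.0771) = 5.8702.
P₀ = 5.8702 / (0.101 − 0.0771) = 5.8702 / 0.0239 = 245.6149

$245.61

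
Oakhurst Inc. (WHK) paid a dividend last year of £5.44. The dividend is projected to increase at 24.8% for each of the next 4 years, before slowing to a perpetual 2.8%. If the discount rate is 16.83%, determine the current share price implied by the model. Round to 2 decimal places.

Two-stage DDM. Project D₁…D_4 at 0.248, terminal growth 0.028, discount at r = 0.1683.
D_1 = 6.7891
D_2 = 8.4728
D_3 = 10.5741
D_4 = 13.1965
Terminal value at t=4: TV = D_5/(r−g) = 13.5660/(0.1683−0.028) = 96.6925
P₀ = 6.7891/(1+0.1683)^1 + 8.4728/(1+0.1683)^2 + 10.5741/(1+0.1683)^3 + 13.1965/(1+0.1683)^4 + 96.6925/(1+0.1683)^4 = 77.6340

£77.63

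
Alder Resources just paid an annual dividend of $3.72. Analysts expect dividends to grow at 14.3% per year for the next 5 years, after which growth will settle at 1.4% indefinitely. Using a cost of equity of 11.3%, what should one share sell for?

Two-stage DDM. Project D₁…D_5 at 0.143, terminal growth 0.014, discount at r = 0.113.
D_1 = 4.2520
D_2 = 4.8600
D_3 = 5.5550
D_4 = 6.3493
D_5 = 7.2573
Terminal value at t=5: TV = D_6/(r−g) = 7.3589/(0.113−0.014) = 74.3322
P₀ = 4.2520/(1+0.113)^1 + 4.8600/(1+0.113)^2 + 5.5550/(1+0.113)^3 + 6.3493/(1+0.113)^4 + 7.2573/(1+0.113)^5 + 74.3322/(1+0.113)^5 = 63.6804

$63.68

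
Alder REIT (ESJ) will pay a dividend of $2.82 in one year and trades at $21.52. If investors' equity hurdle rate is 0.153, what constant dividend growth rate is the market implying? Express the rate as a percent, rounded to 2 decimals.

From P₀ = D₁/(r − g), the implied growth is g = r − D₁/P₀.
g = 0.153 − 2.82/21.52 = 0.153 − 0.13104 = 0.02196

2.20%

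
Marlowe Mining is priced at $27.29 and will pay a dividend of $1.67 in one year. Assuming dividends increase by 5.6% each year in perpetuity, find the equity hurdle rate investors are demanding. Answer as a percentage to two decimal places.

11.72%

Rearranging the constant-growth DDM: r = D₁/P₀ + g.
r = 1.6700 / 27.29 + 0.056 = 0.06119 + 0.056 = 0.11719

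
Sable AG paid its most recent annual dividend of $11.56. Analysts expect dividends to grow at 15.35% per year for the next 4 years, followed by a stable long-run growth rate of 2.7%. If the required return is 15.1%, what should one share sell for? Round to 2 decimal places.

$143.07

Two-stage DDM. Project D₁…D_4 at 0.1535, terminal growth 0.027, discount at r = 0.151.
D_1 = 13.3345
D_2 = 15.3813
D_3 = 17.7423
D_4 = 20.4658
Terminal value at t=4: TV = D_5/(r−g) = 21.0184/(0.151−0.027) = 169.5028
P₀ = 13.3345/(1+0.151)^1 + 15.3813/(1+0.151)^2 + 17.7423/(1+0.151)^3 + 20.4658/(1+0.151)^4 + 169.5028/(1+0.151)^4 = 143.0691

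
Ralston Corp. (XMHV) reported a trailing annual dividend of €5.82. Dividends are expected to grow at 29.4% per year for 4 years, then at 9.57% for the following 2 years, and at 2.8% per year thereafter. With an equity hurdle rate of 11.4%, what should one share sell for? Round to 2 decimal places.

€177.53

Three-stage DDM. Project D₁…D_6; terminal Gordon value at t=6 with g = 0.028; discount at r = 0.114.
D_1 = 7.5311
D_2 = 9.7452
D_3 = 12.6103
D_4 = 16.3177
D_5 = 17.8794
D_6 = 19.5904
TV_6 = 20.1389/(0.114−0.028) = 234.1737
P₀ = Σ Dₜ/(1+r)ᵗ + TV_6/(1+r)^6 = 177.5274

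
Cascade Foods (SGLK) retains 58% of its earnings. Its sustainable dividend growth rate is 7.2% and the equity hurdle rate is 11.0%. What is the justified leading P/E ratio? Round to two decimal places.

11.05

Payout ratio b = 1 − 0.58 = 0.42.
Justified leading P/E = b/(r−g) = 0.42/(0.11−0.072) = 11.0526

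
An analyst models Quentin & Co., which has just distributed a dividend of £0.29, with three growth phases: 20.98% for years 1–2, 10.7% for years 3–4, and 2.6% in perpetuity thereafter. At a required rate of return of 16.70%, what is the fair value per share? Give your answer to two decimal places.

Three-stage DDM. Project D₁…D_4; terminal Gordon value at t=4 with g = 0.026; discount at r = 0.167.
D_1 = 0.3508
D_2 = 0.4244
D_3 = 0.4699
D_4 = 0.5201
TV_4 = 0.5337/(0.167−0.026) = 3.7848
P₀ = Σ Dₜ/(1+r)ᵗ + TV_4/(1+r)^4 = 3.2290

£3.23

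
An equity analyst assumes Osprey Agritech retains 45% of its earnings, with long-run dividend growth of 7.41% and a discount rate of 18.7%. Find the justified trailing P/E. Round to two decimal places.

5.23

Payout ratio b = 1 − 0.45 = 0.55.
Justified trailing P/E = b(1+g)/(r−g) = 0.55×(1+0.0741)/(0.187−0.0741) = 5.2326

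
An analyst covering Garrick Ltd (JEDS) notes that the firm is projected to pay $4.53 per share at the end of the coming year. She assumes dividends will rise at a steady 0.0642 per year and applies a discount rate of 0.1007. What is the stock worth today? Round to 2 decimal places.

Gordon growth model: P₀ = D₁/(r − g), with D₁ = 4.53 given directly.
P₀ = 4.5300 / (0.1007 − 0.0642) = 4.5300 / 0.0365 = 124.1096

$124.11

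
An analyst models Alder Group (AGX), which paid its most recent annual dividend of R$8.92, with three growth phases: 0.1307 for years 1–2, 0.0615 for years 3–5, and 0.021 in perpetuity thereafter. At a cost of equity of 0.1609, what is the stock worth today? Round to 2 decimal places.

R$85.64

Three-stage DDM. Project D₁…D_5; terminal Gordon value at t=5 with g = 0.021; discount at r = 0.1609.
D_1 = 10.0858
D_2 = 11.4041
D_3 = 12.1054
D_4 = 12.8499
D_5 = 13.6402
TV_5 = 13.9266/(0.1609−0.021) = 99.5469
P₀ = Σ Dₜ/(1+r)ᵗ + TV_5/(1+r)^5 = 85.6435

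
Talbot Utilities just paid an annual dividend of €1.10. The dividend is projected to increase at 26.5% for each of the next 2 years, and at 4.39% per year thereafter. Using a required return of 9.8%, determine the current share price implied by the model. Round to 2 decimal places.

Two-stage DDM. Project D₁…D_2 at 0.265, terminal growth 0.0439, discount at r = 0.098.
D_1 = 1.3915
D_2 = 1.7602
Terminal value at t=2: TV = D_3/(r−g) = 1.8375/(0.098−0.0439) = 33.9653
P₀ = 1.3915/(1+0.098)^1 + 1.7602/(1+0.098)^2 + 33.9653/(1+0.098)^2 = 30.9002

€30.90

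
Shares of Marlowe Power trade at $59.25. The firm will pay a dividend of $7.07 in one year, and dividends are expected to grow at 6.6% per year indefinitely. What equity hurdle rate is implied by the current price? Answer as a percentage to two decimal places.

18.53%

Rearranging the constant-growth DDM: r = D₁/P₀ + g.
r = 7.0700 / 59.25 + 0.066 = 0.11932 + 0.066 = 0.18532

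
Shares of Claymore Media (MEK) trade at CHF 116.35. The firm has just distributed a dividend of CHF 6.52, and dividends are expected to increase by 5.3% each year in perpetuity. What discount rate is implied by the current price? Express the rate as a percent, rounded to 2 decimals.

11.20%

Rearranging the constant-growth DDM: r = D₁/P₀ + g.
D₁ = 6.52 × (1 + 0.053) = 6.8656.
r = 6.8656 / 116.35 + 0.053 = 0.05901 + 0.053 = 0.11201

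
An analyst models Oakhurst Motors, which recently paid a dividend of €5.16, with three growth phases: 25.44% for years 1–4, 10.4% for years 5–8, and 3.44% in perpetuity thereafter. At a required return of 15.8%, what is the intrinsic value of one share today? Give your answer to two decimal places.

€99.69

Three-stage DDM. Project D₁…D_8; terminal Gordon value at t=8 with g = 0.0344; discount at r = 0.158.
D_1 = 6.4727
D_2 = 8.1194
D_3 = 10.1849
D_4 = 12.7760
D_5 = 14.1047
D_6 = 15.5716
D_7 = 17.1910
D_8 = 18.9789
TV_8 = 19.6317/(0.158−0.0344) = 158.8328
P₀ = Σ Dₜ/(1+r)ᵗ + TV_8/(1+r)^8 = 99.6872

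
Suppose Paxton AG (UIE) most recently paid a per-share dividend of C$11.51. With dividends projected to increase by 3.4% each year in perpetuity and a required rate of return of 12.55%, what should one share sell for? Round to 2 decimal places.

Gordon growth model: P₀ = D₁/(r − g). D₁ = 11.51 × (1 + 0.034) = 11.9013.
P₀ = 11.9013 / (0.1255 − 0.034) = 11.9013 / 0.0915 = 130.0693

C$130.07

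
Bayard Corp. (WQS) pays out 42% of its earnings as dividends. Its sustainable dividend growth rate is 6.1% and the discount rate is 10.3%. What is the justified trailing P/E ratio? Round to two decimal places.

Justified trailing P/E = b(1+g)/(r−g) = 0.42×(1+0.061)/(0.103−0.061) = 10.6100

10.61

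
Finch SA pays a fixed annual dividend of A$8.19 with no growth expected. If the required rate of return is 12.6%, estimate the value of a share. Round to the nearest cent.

Zero-growth DDM (perpetuity): P₀ = D/r = 8.19 / 0.126 = 65.0000

A$65.00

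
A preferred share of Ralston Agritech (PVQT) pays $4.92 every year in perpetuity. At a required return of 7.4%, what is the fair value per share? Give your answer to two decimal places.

Zero-growth DDM (perpetuity): P₀ = D/r = 4.92 / 0.074 = 66.4865

$66.49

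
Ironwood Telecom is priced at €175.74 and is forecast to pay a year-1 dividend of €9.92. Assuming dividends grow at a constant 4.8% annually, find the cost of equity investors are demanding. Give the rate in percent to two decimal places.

Rearranging the constant-growth DDM: r = D₁/P₀ + g.
r = 9.9200 / 175.74 + 0.048 = 0.05645 + 0.048 = 0.10445

10.44%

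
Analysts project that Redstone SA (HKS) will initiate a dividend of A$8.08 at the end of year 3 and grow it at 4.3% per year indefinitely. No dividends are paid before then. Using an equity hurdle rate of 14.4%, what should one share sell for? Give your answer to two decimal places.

A$61.13

Deferred-dividend DDM. At t=2 the remaining stream is a growing perpetuity with first payment D_3 = 8.08.
V_2 = D_3/(r−g) = 8.08/(0.144−0.043) = 80.0000
P₀ = V_2/(1+r)^2 = 80.0000/(1+0.144)^2 = 61.1277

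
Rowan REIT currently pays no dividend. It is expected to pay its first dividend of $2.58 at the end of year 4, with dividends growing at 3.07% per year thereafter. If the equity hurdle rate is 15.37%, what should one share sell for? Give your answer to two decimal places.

$13.66

Deferred-dividend DDM. At t=3 the remaining stream is a growing perpetuity with first payment D_4 = 2.58.
V_3 = D_4/(r−g) = 2.58/(0.1537−0.0307) = 20.9756
P₀ = V_3/(1+r)^3 = 20.9756/(1+0.1537)^3 = 13.6595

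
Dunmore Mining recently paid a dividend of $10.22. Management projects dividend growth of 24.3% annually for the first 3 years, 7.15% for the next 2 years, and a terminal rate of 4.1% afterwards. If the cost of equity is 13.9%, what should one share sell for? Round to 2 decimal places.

$185.73

Three-stage DDM. Project D₁…D_5; terminal Gordon value at t=5 with g = 0.041; discount at r = 0.139.
D_1 = 12.7035
D_2 = 15.7904
D_3 = 19.6275
D_4 = 21.0308
D_5 = 22.5345
TV_5 = 23.4585/(0.139−0.041) = 239.3720
P₀ = Σ Dₜ/(1+r)ᵗ + TV_5/(1+r)^5 = 185.7276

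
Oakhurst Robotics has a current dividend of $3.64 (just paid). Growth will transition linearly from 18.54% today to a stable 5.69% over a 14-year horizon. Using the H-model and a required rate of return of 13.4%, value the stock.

H-model: P₀ = D₀[(1+g_L) + H(g_S−g_L)]/(r−g_L), with H = 14/2 = 7.
P₀ = 3.64 × [(1+0.0569) + 7×(0.1854−0.0569)] / (0.134−0.0569)
   = 3.64 × 1.9564 / 0.0771 = 92.3644

$92.36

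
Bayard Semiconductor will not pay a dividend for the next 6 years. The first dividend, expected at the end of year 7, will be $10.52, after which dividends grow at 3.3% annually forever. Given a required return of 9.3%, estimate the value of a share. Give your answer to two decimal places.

Deferred-dividend DDM. At t=6 the remaining stream is a growing perpetuity with first payment D_7 = 10.52.
V_6 = D_7/(r−g) = 10.52/(0.093−0.033) = 175.3333
P₀ = V_6/(1+r)^6 = 175.3333/(1+0.093)^6 = 102.8356

$102.84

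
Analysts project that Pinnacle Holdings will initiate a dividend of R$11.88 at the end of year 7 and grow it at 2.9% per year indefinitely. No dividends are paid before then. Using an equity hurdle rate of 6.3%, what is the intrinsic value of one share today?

Deferred-dividend DDM. At t=6 the remaining stream is a growing perpetuity with first payment D_7 = 11.88.
V_6 = D_7/(r−g) = 11.88/(0.063−0.029) = 349.4118
P₀ = V_6/(1+r)^6 = 349.4118/(1+0.063)^6 = 242.1798

R$242.18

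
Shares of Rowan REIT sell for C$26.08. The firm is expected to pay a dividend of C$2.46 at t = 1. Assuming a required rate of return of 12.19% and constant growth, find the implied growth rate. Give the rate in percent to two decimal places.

From P₀ = D₁/(r − g), the implied growth is g = r − D₁/P₀.
g = 0.1219 − 2.46/26.08 = 0.1219 − 0.09433 = 0.02757

2.76%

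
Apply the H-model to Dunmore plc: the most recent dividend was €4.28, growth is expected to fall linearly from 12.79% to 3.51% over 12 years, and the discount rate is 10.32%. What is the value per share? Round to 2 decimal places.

H-model: P₀ = D₀[(1+g_L) + H(g_S−g_L)]/(r−g_L), with H = 12/2 = 6.
P₀ = 4.28 × [(1+0.0351) + 6×(0.1279−0.0351)] / (0.1032−0.0351)
   = 4.28 × 1.5919 / 0.0681 = 100.0489

€100.05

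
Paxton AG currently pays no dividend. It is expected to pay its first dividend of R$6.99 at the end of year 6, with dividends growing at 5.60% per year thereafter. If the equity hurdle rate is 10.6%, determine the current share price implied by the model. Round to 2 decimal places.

R$84.48

Deferred-dividend DDM. At t=5 the remaining stream is a growing perpetuity with first payment D_6 = 6.99.
V_5 = D_6/(r−g) = 6.99/(0.106−0.056) = 139.8000
P₀ = V_5/(1+r)^5 = 139.8000/(1+0.106)^5 = 84.4756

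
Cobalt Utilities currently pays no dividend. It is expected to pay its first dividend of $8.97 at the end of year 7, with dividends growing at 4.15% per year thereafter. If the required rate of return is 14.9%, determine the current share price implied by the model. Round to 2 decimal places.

$36.26

Deferred-dividend DDM. At t=6 the remaining stream is a growing perpetuity with first payment D_7 = 8.97.
V_6 = D_7/(r−g) = 8.97/(0.149−0.0415) = 83.4419
P₀ = V_6/(1+r)^6 = 83.4419/(1+0.149)^6 = 36.2630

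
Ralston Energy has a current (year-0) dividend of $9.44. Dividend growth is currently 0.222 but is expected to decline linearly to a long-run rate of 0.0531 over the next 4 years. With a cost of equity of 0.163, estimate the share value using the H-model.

$119.47

H-model: P₀ = D₀[(1+g_L) + H(g_S−g_L)]/(r−g_L), with H = 4/2 = 2.
P₀ = 9.44 × [(1+0.0531) + 2×(0.222−0.0531)] / (0.163−0.0531)
   = 9.44 × 1.3909 / 0.1099 = 119.4731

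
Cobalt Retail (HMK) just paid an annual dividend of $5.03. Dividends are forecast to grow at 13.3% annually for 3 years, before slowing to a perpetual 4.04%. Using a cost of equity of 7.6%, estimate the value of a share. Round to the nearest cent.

$188.37

Two-stage DDM. Project D₁…D_3 at 0.133, terminal growth 0.0404, discount at r = 0.076.
D_1 = 5.6990
D_2 = 6.4570
D_3 = 7.3157
Terminal value at t=3: TV = D_4/(r−g) = 7.6113/(0.076−0.0404) = 213.8002
P₀ = 5.6990/(1+0.076)^1 + 6.4570/(1+0.076)^2 + 7.3157/(1+0.076)^3 + 213.8002/(1+0.076)^3 = 188.3673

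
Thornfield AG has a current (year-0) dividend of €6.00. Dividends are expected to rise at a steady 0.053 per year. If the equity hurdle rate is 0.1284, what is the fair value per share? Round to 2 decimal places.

€83.79

Gordon growth model: P₀ = D₁/(r − g). D₁ = 6.00 × (1 + 0.053) = 6.3180.
P₀ = 6.3180 / (0.1284 − 0.053) = 6.3180 / 0.0754 = 83.7931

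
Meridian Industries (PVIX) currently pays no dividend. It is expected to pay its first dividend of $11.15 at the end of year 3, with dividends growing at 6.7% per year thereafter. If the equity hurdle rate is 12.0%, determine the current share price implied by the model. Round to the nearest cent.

Deferred-dividend DDM. At t=2 the remaining stream is a growing perpetuity with first payment D_3 = 11.15.
V_2 = D_3/(r−g) = 11.15/(0.12−0.067) = 210.3774
P₀ = V_2/(1+r)^2 = 210.3774/(1+0.12)^2 = 167.7115

$167.71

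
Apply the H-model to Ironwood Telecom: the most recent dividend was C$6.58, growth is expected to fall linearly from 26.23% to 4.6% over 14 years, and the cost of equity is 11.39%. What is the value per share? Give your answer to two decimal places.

H-model: P₀ = D₀[(1+g_L) + H(g_S−g_L)]/(r−g_L), with H = 14/2 = 7.
P₀ = 6.58 × [(1+0.046) + 7×(0.2623−0.046)] / (0.1139−0.046)
   = 6.58 × 2.5601 / 0.0679 = 248.0922

C$248.09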